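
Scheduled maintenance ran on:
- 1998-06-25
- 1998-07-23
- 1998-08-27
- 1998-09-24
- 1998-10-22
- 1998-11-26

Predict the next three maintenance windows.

These are Thursdays at 28- or 35-day spacing (28, 35, 28, 28, 35).
The pattern: 4th Thursday of the month.
4th Thursday of December 1998: 1998-12-24.
January 1999 — 4th Thursday is 1999-01-28.
February 1999 — 4th Thursday is 1999-02-25.

1998-12-24, 1999-01-28, 1999-02-25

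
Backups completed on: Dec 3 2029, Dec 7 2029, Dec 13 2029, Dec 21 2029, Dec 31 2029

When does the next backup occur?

Intervals are 4, 6, 8, 10 days — an arithmetic progression with common difference 2.
Next gap: 12 days. Dec 31 2029 + 12 days = Jan 12 2030.

Jan 12 2030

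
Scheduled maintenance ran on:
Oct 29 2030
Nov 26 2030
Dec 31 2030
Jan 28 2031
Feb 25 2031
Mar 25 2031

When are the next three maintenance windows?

Apr 29 2031, May 27 2031, Jun 24 2031

These are Tuesdays with 28, 35, 28, 28, 28-day gaps.
Each is the final Tuesday of its month — Oct 29 2030 is past the 28th, so '4th Tuesday' doesn't fit.
Last Tuesday of April 2031: Apr 29 2031.
Last Tuesday of May 2031: May 27 2031.
Last Tuesday of June 2031: Jun 24 2031.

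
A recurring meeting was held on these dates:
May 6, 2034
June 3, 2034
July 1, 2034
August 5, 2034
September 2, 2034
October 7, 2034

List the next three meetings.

November 4, 2034; December 2, 2034; January 6, 2035

Gaps: 28, 28, 35, 28, 35 days — a mix of 28 and 35. Every date is a Saturday.
Each is the 1st Saturday of its month.
1st Saturday of November 2034: November 4, 2034.
December 2034 — 1st Saturday is December 2, 2034.
1st Saturday of January 2035: January 6, 2035.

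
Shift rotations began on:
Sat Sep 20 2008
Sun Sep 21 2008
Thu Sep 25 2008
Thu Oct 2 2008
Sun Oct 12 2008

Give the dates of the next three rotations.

Gaps: 1, 4, 7, 10 days — each gap is 3 larger than the previous one.
Next gap: 13 days. Sun Oct 12 2008 + 13 days = Sat Oct 25 2008.
Next gap: 16 days. Sat Oct 25 2008 + 16 days = Mon Nov 10 2008.
Next gap: 19 days. Mon Nov 10 2008 + 19 days = Sat Nov 29 2008.

Sat Oct 25 2008, Mon Nov 10 2008, Sat Nov 29 2008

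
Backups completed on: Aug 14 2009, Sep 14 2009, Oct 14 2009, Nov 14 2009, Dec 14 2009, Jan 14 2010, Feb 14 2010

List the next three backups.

Each date is the 14th; the gaps (31, 30, 31, 30, 31, 31) track the month lengths.
The rule is the 14th of each month.
March 2010: Mar 14 2010.
Next: April 2010 → Apr 14 2010.
Next: May 2010 → May 14 2010.

Mar 14 2010, Apr 14 2010, May 14 2010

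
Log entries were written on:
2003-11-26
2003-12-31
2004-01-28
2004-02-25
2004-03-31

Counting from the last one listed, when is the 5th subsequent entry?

2004-08-25

Every date is a Wednesday; gaps 35, 28, 28, 35 days.
Each is the last Wednesday of its month (at least one falls on the 29th or later, ruling out '4th Wednesday').
April 2004 ends with Wednesday 2004-04-28.
May 2004 ends with Wednesday 2004-05-26.
June 2004 ends with Wednesday 2004-06-30.
Last Wednesday of July 2004: 2004-07-28.
August 2004 ends with Wednesday 2004-08-25.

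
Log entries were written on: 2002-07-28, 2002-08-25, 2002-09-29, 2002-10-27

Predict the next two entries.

Every date is a Sunday; gaps 28, 35, 28 days.
Each is the last Sunday of its month (at least one falls on the 29th or later, ruling out '4th Sunday').
November 2002 ends with Sunday 2002-11-24.
Last Sunday of December 2002: 2002-12-29.

2002-11-24, 2002-12-29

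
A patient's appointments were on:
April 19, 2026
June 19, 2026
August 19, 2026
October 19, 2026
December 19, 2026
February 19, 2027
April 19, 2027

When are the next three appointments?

June 19, 2027; August 19, 2027; October 19, 2027

Each date is the 19th; the gaps (61, 61, 61, 61, 62, 59) track the month lengths.
The rule is the 19th of every 2 months.
June 2027: June 19, 2027.
Next: August 2027 → August 19, 2027.
Next: October 2027 → October 19, 2027.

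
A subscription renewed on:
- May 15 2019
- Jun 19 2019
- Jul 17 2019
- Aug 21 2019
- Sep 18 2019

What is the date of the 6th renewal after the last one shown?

Mar 18 2020

These are Wednesdays at 28- or 35-day spacing (35, 28, 35, 28).
The pattern: 3rd Wednesday of the month.
3rd Wednesday of October 2019: Oct 16 2019.
November 2019 — 3rd Wednesday is Nov 20 2019.
3rd Wednesday of December 2019: Dec 18 2019.
January 2020 — 3rd Wednesday is Jan 15 2020.
3rd Wednesday of February 2020: Feb 19 2020.
3rd Wednesday of March 2020: Mar 18 2020.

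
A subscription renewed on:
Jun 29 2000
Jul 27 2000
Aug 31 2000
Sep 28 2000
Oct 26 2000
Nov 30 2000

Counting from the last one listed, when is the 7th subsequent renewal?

Jun 28 2001

Every date is a Thursday; gaps 28, 35, 28, 28, 35 days.
Each is the last Thursday of its month (at least one falls on the 29th or later, ruling out '4th Thursday').
Last Thursday of December 2000: Dec 28 2000.
Last Thursday of January 2001: Jan 25 2001.
Last Thursday of February 2001: Feb 22 2001.
March 2001 ends with Thursday Mar 29 2001.
April 2001 ends with Thursday Apr 26 2001.
Last Thursday of May 2001: May 31 2001.
Last Thursday of June 2001: Jun 28 2001.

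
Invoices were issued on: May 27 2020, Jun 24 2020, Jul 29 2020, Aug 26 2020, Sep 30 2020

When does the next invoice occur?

Oct 28 2020

These are Wednesdays with 28, 35, 28, 35-day gaps.
Each is the final Wednesday of its month — Jul 29 2020 is past the 28th, so '4th Wednesday' doesn't fit.
October 2020 ends with Wednesday Oct 28 2020.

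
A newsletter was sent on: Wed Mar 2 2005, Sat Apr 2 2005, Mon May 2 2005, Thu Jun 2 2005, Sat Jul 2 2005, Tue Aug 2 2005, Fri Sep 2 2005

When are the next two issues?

The day-of-month is always 2 (31, 30, 31, 30, 31, 31 days between events).
So this recurs on the 2nd of each month.
Next: October 2005 → Sun Oct 2 2005.
Next: November 2005 → Wed Nov 2 2005.

Sun Oct 2 2005, Wed Nov 2 2005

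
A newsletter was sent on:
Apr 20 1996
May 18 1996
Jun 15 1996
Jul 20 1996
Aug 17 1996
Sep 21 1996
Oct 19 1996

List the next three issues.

Nov 16 1996, Dec 21 1996, Jan 18 1997

All dates are Saturdays, 28, 28, 35, 28, 35, 28 days apart.
Specifically, the 3rd Saturday of each month.
3rd Saturday of November 1996: Nov 16 1996.
3rd Saturday of December 1996: Dec 21 1996.
3rd Saturday of January 1997: Jan 18 1997.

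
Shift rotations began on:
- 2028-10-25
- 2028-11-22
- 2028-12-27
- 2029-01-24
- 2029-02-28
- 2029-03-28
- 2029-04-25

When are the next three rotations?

All dates are Wednesdays, 28, 35, 28, 35, 28, 28 days apart.
Specifically, the 4th Wednesday of each month.
4th Wednesday of May 2029: 2029-05-23.
4th Wednesday of June 2029: 2029-06-27.
July 2029 — 4th Wednesday is 2029-07-25.

2029-05-23, 2029-06-27, 2029-07-25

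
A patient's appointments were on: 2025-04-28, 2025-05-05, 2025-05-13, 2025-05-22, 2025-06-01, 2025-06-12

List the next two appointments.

The spacing grows by 1 each time: 7, 8, 9, 10, 11 days.
Next gap: 12 days. 2025-06-12 + 12 days = 2025-06-24.
Next gap: 13 days. 2025-06-24 + 13 days = 2025-07-07.

2025-06-24, 2025-07-07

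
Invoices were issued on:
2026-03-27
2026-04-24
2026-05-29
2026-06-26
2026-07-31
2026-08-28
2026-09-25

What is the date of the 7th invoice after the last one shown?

2027-04-30

Every date is a Friday; gaps 28, 35, 28, 35, 28, 28 days.
Each is the last Friday of its month (at least one falls on the 29th or later, ruling out '4th Friday').
October 2026 ends with Friday 2026-10-30.
Last Friday of November 2026: 2026-11-27.
Last Friday of December 2026: 2026-12-25.
January 2027 ends with Friday 2027-01-29.
February 2027 ends with Friday 2027-02-26.
Last Friday of March 2027: 2027-03-26.
April 2027 ends with Friday 2027-04-30.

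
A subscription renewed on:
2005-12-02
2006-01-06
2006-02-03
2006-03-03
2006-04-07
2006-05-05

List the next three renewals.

2006-06-02, 2006-07-07, 2006-08-04

Gaps: 35, 28, 28, 35, 28 days — a mix of 28 and 35. Every date is a Friday.
Each is the 1st Friday of its month.
1st Friday of June 2006: 2006-06-02.
July 2006 — 1st Friday is 2006-07-07.
August 2006 — 1st Friday is 2006-08-04.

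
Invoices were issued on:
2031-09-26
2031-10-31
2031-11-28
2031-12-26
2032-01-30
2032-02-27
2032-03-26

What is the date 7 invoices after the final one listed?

2032-10-29

All Fridays; the gaps (35, 28, 28, 35, 28, 28) vary with month length.
This is the last Friday of each month.
Last Friday of April 2032: 2032-04-30.
Last Friday of May 2032: 2032-05-28.
June 2032 ends with Friday 2032-06-25.
Last Friday of July 2032: 2032-07-30.
Last Friday of August 2032: 2032-08-27.
Last Friday of September 2032: 2032-09-24.
Last Friday of October 2032: 2032-10-29.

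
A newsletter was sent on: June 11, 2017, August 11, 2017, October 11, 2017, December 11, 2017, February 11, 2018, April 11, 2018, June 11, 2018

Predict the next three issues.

August 11, 2018; October 11, 2018; December 11, 2018

Gaps: 61, 61, 61, 62, 59, 61 days — not constant. Every event is on the 11th of the month.
Pattern: the 11th of every 2 months.
August 2018: August 11, 2018.
October 2018: October 11, 2018.
December 2018: December 11, 2018.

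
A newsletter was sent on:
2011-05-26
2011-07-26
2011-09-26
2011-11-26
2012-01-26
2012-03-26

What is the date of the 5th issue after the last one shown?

Each date is the 26th; the gaps (61, 62, 61, 61, 60) track the month lengths.
The rule is the 26th of every 2 months.
Next: May 2012 → 2012-05-26.
July 2012: 2012-07-26.
Next: September 2012 → 2012-09-26.
Next: November 2012 → 2012-11-26.
Next: January 2013 → 2013-01-26.

2013-01-26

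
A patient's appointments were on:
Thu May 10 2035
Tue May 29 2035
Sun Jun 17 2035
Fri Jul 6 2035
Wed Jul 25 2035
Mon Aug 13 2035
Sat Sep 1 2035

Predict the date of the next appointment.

The spacing is 19, 19, 19, 19, 19, 19 days — always 19 days.
Sat Sep 1 2035 + 19 days = Thu Sep 20 2035.

Thu Sep 20 2035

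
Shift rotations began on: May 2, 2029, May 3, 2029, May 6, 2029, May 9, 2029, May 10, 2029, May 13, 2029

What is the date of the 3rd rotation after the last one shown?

Every event lands on a Wednesday or Thursday or Sunday (gaps cycle 1, 3, 3, 1, 3).
So the schedule is: every Wednesday, Thursday and Sunday.
Next Wednesday: May 16, 2029.
Next Thursday: May 17, 2029.
Next Sunday: May 20, 2029.

May 20, 2029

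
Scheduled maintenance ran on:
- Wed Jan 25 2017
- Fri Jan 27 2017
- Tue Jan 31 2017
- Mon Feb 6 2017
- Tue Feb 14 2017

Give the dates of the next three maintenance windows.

Fri Feb 24 2017, Wed Mar 8 2017, Wed Mar 22 2017

Intervals are 2, 4, 6, 8 days — an arithmetic progression with common difference 2.
Next gap: 10 days. Tue Feb 14 2017 + 10 days = Fri Feb 24 2017.
Next gap: 12 days. Fri Feb 24 2017 + 12 days = Wed Mar 8 2017.
Next gap: 14 days. Wed Mar 8 2017 + 14 days = Wed Mar 22 2017.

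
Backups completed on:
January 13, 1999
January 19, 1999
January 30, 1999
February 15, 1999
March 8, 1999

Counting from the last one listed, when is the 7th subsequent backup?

December 20, 1999

Intervals are 6, 11, 16, 21 days — an arithmetic progression with common difference 5.
Next gap: 26 days. March 8, 1999 + 26 days = April 3, 1999.
Next gap: 31 days. April 3, 1999 + 31 days = May 4, 1999.
Next gap: 36 days. May 4, 1999 + 36 days = June 9, 1999.
Next gap: 41 days. June 9, 1999 + 41 days = July 20, 1999.
Next gap: 46 days. July 20, 1999 + 46 days = September 4, 1999.
Next gap: 51 days. September 4, 1999 + 51 days = October 25, 1999.
Next gap: 56 days. October 25, 1999 + 56 days = December 20, 1999.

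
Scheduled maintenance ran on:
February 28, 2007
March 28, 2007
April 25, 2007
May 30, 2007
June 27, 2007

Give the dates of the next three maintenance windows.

These are Wednesdays with 28, 28, 35, 28-day gaps.
Each is the final Wednesday of its month — May 30, 2007 is past the 28th, so '4th Wednesday' doesn't fit.
Last Wednesday of July 2007: July 25, 2007.
Last Wednesday of August 2007: August 29, 2007.
September 2007 ends with Wednesday September 26, 2007.

July 25, 2007; August 29, 2007; September 26, 2007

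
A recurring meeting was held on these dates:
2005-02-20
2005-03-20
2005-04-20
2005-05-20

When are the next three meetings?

2005-06-20, 2005-07-20, 2005-08-20

Gaps: 28, 31, 30 days — not constant. Every event is on the 20th of the month.
Pattern: the 20th of each month.
June 2005: 2005-06-20.
July 2005: 2005-07-20.
Next: August 2005 → 2005-08-20.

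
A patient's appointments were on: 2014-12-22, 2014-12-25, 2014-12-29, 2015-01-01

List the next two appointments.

2015-01-05, 2015-01-08

Gaps: 3, 4, 3 days — not constant, but cyclic with period 2.
The events fall on every Monday and Thursday.
The following Monday is 2015-01-05.
Next Thursday: 2015-01-08.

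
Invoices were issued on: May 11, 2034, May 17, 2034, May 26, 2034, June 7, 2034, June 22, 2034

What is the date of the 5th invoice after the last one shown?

The spacing grows by 3 each time: 6, 9, 12, 15 days.
Next gap: 18 days. June 22, 2034 + 18 days = July 10, 2034.
Next gap: 21 days. July 10, 2034 + 21 days = July 31, 2034.
Next gap: 24 days. July 31, 2034 + 24 days = August 24, 2034.
Next gap: 27 days. August 24, 2034 + 27 days = September 20, 2034.
Next gap: 30 days. September 20, 2034 + 30 days = October 20, 2034.

October 20, 2034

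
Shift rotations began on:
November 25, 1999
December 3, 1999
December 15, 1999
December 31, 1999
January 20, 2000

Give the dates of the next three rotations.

Gaps: 8, 12, 16, 20 days — each gap is 4 larger than the previous one.
Next gap: 24 days. January 20, 2000 + 24 days = February 13, 2000.
Next gap: 28 days. February 13, 2000 + 28 days = March 12, 2000.
Next gap: 32 days. March 12, 2000 + 32 days = April 13, 2000.

February 13, 2000; March 12, 2000; April 13, 2000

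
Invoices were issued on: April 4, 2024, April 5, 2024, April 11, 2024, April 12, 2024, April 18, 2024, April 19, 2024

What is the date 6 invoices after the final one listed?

Gaps: 1, 6, 1, 6, 1 days — not constant, but cyclic with period 2.
The events fall on every Thursday and Friday.
Next Thursday: April 25, 2024.
The following Friday is April 26, 2024.
The following Thursday is May 2, 2024.
Next Friday: May 3, 2024.
Next Thursday: May 9, 2024.
The following Friday is May 10, 2024.

May 10, 2024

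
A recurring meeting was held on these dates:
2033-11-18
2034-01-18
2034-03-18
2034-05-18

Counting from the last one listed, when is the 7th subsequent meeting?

2035-07-18

Gaps: 61, 59, 61 days — not constant. Every event is on the 18th of the month.
Pattern: the 18th of every 2 months.
Next: July 2034 → 2034-07-18.
September 2034: 2034-09-18.
Next: November 2034 → 2034-11-18.
January 2035: 2035-01-18.
Next: March 2035 → 2035-03-18.
Next: May 2035 → 2035-05-18.
July 2035: 2035-07-18.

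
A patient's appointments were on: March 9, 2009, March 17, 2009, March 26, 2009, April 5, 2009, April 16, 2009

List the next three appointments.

April 28, 2009; May 11, 2009; May 25, 2009

The spacing grows by 1 each time: 8, 9, 10, 11 days.
Next gap: 12 days. April 16, 2009 + 12 days = April 28, 2009.
Next gap: 13 days. April 28, 2009 + 13 days = May 11, 2009.
Next gap: 14 days. May 11, 2009 + 14 days = May 25, 2009.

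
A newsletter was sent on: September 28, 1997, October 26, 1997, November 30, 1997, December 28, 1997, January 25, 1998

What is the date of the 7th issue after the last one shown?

Every date is a Sunday; gaps 28, 35, 28, 28 days.
Each is the last Sunday of its month (at least one falls on the 29th or later, ruling out '4th Sunday').
Last Sunday of February 1998: February 22, 1998.
Last Sunday of March 1998: March 29, 1998.
Last Sunday of April 1998: April 26, 1998.
Last Sunday of May 1998: May 31, 1998.
Last Sunday of June 1998: June 28, 1998.
Last Sunday of July 1998: July 26, 1998.
Last Sunday of August 1998: August 30, 1998.

August 30, 1998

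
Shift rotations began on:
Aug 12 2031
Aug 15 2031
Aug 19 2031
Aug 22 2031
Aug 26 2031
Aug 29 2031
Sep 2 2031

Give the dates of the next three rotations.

Sep 5 2031, Sep 9 2031, Sep 12 2031

Every event lands on a Tuesday or Friday (gaps cycle 3, 4, 3, 4, 3, 4).
So the schedule is: every Tuesday and Friday.
Next Friday: Sep 5 2031.
Next Tuesday: Sep 9 2031.
The following Friday is Sep 12 2031.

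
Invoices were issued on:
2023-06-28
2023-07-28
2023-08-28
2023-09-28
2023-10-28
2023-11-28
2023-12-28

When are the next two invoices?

The day-of-month is always 28 (30, 31, 31, 30, 31, 30 days between events).
So this recurs on the 28th of each month.
Next: January 2024 → 2024-01-28.
Next: February 2024 → 2024-02-28.

2024-01-28, 2024-02-28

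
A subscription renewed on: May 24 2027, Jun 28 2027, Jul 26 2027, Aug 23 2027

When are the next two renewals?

Sep 27 2027, Oct 25 2027

Gaps: 35, 28, 28 days — a mix of 28 and 35. Every date is a Monday.
Each is the 4th Monday of its month.
4th Monday of September 2027: Sep 27 2027.
4th Monday of October 2027: Oct 25 2027.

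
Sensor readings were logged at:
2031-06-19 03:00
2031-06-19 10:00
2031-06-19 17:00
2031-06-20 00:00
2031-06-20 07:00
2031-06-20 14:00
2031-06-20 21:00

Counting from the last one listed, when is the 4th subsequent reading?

Gaps: 7, 7, 7, 7, 7, 7 hours — each event is 7 hours after the previous one.
2031-06-20 21:00 + 7 h = 2031-06-21 04:00.
2031-06-21 04:00 + 7 h = 2031-06-21 11:00.
2031-06-21 11:00 + 7 h = 2031-06-21 18:00.
2031-06-21 18:00 + 7 h = 2031-06-22 01:00.

2031-06-22 01:00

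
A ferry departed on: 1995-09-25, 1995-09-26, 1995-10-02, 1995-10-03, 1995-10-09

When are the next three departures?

1995-10-10, 1995-10-16, 1995-10-17

Gaps: 1, 6, 1, 6 days — not constant, but cyclic with period 2.
The events fall on every Monday and Tuesday.
The following Tuesday is 1995-10-10.
The following Monday is 1995-10-16.
Next Tuesday: 1995-10-17.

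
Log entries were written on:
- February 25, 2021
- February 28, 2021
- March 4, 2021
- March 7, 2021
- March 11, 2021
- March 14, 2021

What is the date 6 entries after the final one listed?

April 4, 2021

Every event lands on a Thursday or Sunday (gaps cycle 3, 4, 3, 4, 3).
So the schedule is: every Thursday and Sunday.
The following Thursday is March 18, 2021.
The following Sunday is March 21, 2021.
The following Thursday is March 25, 2021.
The following Sunday is March 28, 2021.
The following Thursday is April 1, 2021.
Next Sunday: April 4, 2021.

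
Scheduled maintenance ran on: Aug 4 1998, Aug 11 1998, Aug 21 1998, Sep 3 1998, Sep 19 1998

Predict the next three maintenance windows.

Oct 8 1998, Oct 30 1998, Nov 24 1998

Gaps: 7, 10, 13, 16 days — each gap is 3 larger than the previous one.
Next gap: 19 days. Sep 19 1998 + 19 days = Oct 8 1998.
Next gap: 22 days. Oct 8 1998 + 22 days = Oct 30 1998.
Next gap: 25 days. Oct 30 1998 + 25 days = Nov 24 1998.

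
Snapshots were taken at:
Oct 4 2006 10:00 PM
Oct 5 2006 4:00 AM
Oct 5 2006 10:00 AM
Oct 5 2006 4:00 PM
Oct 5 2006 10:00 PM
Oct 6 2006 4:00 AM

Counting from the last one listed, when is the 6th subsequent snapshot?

Spacing: 6, 6, 6, 6, 6 h — constant 6 h.
Oct 6 2006 4:00 AM + 6 h = Oct 6 2006 10:00 AM.
Oct 6 2006 10:00 AM + 6 h = Oct 6 2006 4:00 PM.
Oct 6 2006 4:00 PM + 6 h = Oct 6 2006 10:00 PM.
Oct 6 2006 10:00 PM + 6 h = Oct 7 2006 4:00 AM.
Oct 7 2006 4:00 AM + 6 h = Oct 7 2006 10:00 AM.
Oct 7 2006 10:00 AM + 6 h = Oct 7 2006 4:00 PM.

Oct 7 2006 4:00 PM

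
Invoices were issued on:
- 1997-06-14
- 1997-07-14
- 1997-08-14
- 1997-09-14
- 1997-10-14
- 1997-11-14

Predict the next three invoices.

1997-12-14, 1998-01-14, 1998-02-14

The day-of-month is always 14 (30, 31, 31, 30, 31 days between events).
So this recurs on the 14th of each month.
December 1997: 1997-12-14.
Next: January 1998 → 1998-01-14.
Next: February 1998 → 1998-02-14.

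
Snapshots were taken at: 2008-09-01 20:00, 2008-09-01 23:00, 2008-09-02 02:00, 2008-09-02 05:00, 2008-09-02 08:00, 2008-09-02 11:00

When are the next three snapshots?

2008-09-02 14:00, 2008-09-02 17:00, 2008-09-02 20:00

Spacing: 3, 3, 3, 3, 3 h — constant 3 h.
2008-09-02 11:00 + 3 h = 2008-09-02 14:00.
2008-09-02 14:00 + 3 h = 2008-09-02 17:00.
2008-09-02 17:00 + 3 h = 2008-09-02 20:00.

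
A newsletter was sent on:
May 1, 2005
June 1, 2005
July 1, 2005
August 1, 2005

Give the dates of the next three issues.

The day-of-month is always 1 (31, 30, 31 days between events).
So this recurs on the 1st of each month.
September 2005: September 1, 2005.
October 2005: October 1, 2005.
November 2005: November 1, 2005.

September 1, 2005; October 1, 2005; November 1, 2005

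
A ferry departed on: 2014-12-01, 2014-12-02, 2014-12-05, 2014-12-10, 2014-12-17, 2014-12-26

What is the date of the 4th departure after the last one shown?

2015-02-20

The spacing grows by 2 each time: 1, 3, 5, 7, 9 days.
Next gap: 11 days. 2014-12-26 + 11 days = 2015-01-06.
Next gap: 13 days. 2015-01-06 + 13 days = 2015-01-19.
Next gap: 15 days. 2015-01-19 + 15 days = 2015-02-03.
Next gap: 17 days. 2015-02-03 + 17 days = 2015-02-20.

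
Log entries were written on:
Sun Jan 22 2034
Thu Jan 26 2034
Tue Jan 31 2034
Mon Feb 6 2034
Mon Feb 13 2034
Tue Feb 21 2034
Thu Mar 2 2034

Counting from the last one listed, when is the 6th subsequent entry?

Gaps: 4, 5, 6, 7, 8, 9 days — each gap is 1 larger than the previous one.
Next gap: 10 days. Thu Mar 2 2034 + 10 days = Sun Mar 12 2034.
Next gap: 11 days. Sun Mar 12 2034 + 11 days = Thu Mar 23 2034.
Next gap: 12 days. Thu Mar 23 2034 + 12 days = Tue Apr 4 2034.
Next gap: 13 days. Tue Apr 4 2034 + 13 days = Mon Apr 17 2034.
Next gap: 14 days. Mon Apr 17 2034 + 14 days = Mon May 1 2034.
Next gap: 15 days. Mon May 1 2034 + 15 days = Tue May 16 2034.

Tue May 16 2034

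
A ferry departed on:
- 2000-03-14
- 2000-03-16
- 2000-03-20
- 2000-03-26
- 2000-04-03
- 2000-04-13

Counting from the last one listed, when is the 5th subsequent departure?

The spacing grows by 2 each time: 2, 4, 6, 8, 10 days.
Next gap: 12 days. 2000-04-13 + 12 days = 2000-04-25.
Next gap: 14 days. 2000-04-25 + 14 days = 2000-05-09.
Next gap: 16 days. 2000-05-09 + 16 days = 2000-05-25.
Next gap: 18 days. 2000-05-25 + 18 days = 2000-06-12.
Next gap: 20 days. 2000-06-12 + 20 days = 2000-07-02.

2000-07-02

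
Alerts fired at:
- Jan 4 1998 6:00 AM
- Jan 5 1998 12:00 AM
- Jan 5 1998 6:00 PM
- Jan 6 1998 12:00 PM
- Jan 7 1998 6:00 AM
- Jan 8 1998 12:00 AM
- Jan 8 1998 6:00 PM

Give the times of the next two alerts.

The interval is a steady 18 hours (18, 18, 18, 18, 18, 18).
Jan 8 1998 6:00 PM + 18 h = Jan 9 1998 12:00 PM.
Jan 9 1998 12:00 PM + 18 h = Jan 10 1998 6:00 AM.

Jan 9 1998 12:00 PM, Jan 10 1998 6:00 AM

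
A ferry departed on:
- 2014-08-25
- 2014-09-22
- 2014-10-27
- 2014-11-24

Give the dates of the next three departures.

2014-12-22, 2015-01-26, 2015-02-23

These are Mondays at 28- or 35-day spacing (28, 35, 28).
The pattern: 4th Monday of the month.
December 2014 — 4th Monday is 2014-12-22.
4th Monday of January 2015: 2015-01-26.
February 2015 — 4th Monday is 2015-02-23.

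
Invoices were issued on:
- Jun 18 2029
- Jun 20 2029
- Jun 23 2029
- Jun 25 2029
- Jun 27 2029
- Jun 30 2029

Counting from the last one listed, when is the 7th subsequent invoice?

The gap pattern 2, 3, 2, 2, 3 repeats every 3 events.
These are the Mondays, Wednesdays and Saturdays of each week.
The following Monday is Jul 2 2029.
The following Wednesday is Jul 4 2029.
Next Saturday: Jul 7 2029.
The following Monday is Jul 9 2029.
Next Wednesday: Jul 11 2029.
Next Saturday: Jul 14 2029.
The following Monday is Jul 16 2029.

Jul 16 2029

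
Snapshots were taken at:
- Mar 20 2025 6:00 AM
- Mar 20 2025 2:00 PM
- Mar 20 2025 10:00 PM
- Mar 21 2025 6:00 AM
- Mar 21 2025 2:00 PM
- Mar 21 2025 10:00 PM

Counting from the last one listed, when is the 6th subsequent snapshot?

Gaps: 8, 8, 8, 8, 8 hours — each event is 8 hours after the previous one.
Mar 21 2025 10:00 PM + 8 h = Mar 22 2025 6:00 AM.
Mar 22 2025 6:00 AM + 8 h = Mar 22 2025 2:00 PM.
Mar 22 2025 2:00 PM + 8 h = Mar 22 2025 10:00 PM.
Mar 22 2025 10:00 PM + 8 h = Mar 23 2025 6:00 AM.
Mar 23 2025 6:00 AM + 8 h = Mar 23 2025 2:00 PM.
Mar 23 2025 2:00 PM + 8 h = Mar 23 2025 10:00 PM.

Mar 23 2025 10:00 PM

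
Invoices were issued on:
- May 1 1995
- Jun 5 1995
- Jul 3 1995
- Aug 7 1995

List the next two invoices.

Sep 4 1995, Oct 2 1995

These are Mondays at 28- or 35-day spacing (35, 28, 35).
The pattern: 1st Monday of the month.
September 1995 — 1st Monday is Sep 4 1995.
1st Monday of October 1995: Oct 2 1995.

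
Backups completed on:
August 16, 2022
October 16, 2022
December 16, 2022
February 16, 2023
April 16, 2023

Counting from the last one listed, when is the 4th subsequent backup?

December 16, 2023

The day-of-month is always 16 (61, 61, 62, 59 days between events).
So this recurs on the 16th of every 2 months.
June 2023: June 16, 2023.
Next: August 2023 → August 16, 2023.
Next: October 2023 → October 16, 2023.
December 2023: December 16, 2023.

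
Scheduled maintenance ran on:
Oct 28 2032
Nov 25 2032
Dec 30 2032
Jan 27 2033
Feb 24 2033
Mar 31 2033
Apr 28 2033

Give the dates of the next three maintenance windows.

Every date is a Thursday; gaps 28, 35, 28, 28, 35, 28 days.
Each is the last Thursday of its month (at least one falls on the 29th or later, ruling out '4th Thursday').
Last Thursday of May 2033: May 26 2033.
Last Thursday of June 2033: Jun 30 2033.
Last Thursday of July 2033: Jul 28 2033.

May 26 2033, Jun 30 2033, Jul 28 2033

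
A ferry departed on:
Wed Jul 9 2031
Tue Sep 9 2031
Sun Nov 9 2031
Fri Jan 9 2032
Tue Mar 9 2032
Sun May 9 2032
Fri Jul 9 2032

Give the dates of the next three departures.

The day-of-month is always 9 (62, 61, 61, 60, 61, 61 days between events).
So this recurs on the 9th of every 2 months.
Next: September 2032 → Thu Sep 9 2032.
November 2032: Tue Nov 9 2032.
Next: January 2033 → Sun Jan 9 2033.

Thu Sep 9 2032, Tue Nov 9 2032, Sun Jan 9 2033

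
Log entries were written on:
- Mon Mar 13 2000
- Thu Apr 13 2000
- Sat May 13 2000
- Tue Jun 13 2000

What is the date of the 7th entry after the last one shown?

Sat Jan 13 2001

Gaps: 31, 30, 31 days — not constant. Every event is on the 13th of the month.
Pattern: the 13th of each month.
Next: July 2000 → Thu Jul 13 2000.
August 2000: Sun Aug 13 2000.
Next: September 2000 → Wed Sep 13 2000.
Next: October 2000 → Fri Oct 13 2000.
Next: November 2000 → Mon Nov 13 2000.
December 2000: Wed Dec 13 2000.
January 2001: Sat Jan 13 2001.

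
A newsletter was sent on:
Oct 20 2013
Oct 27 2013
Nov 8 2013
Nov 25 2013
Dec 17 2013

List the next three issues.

Jan 13 2014, Feb 14 2014, Mar 23 2014

Intervals are 7, 12, 17, 22 days — an arithmetic progression with common difference 5.
Next gap: 27 days. Dec 17 2013 + 27 days = Jan 13 2014.
Next gap: 32 days. Jan 13 2014 + 32 days = Feb 14 2014.
Next gap: 37 days. Feb 14 2014 + 37 days = Mar 23 2014.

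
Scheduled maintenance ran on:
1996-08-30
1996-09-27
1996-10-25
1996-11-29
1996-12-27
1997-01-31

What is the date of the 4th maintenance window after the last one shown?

Every date is a Friday; gaps 28, 28, 35, 28, 35 days.
Each is the last Friday of its month (at least one falls on the 29th or later, ruling out '4th Friday').
February 1997 ends with Friday 1997-02-28.
Last Friday of March 1997: 1997-03-28.
Last Friday of April 1997: 1997-04-25.
May 1997 ends with Friday 1997-05-30.

1997-05-30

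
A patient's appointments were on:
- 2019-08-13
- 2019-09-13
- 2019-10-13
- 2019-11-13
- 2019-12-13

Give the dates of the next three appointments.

The day-of-month is always 13 (31, 30, 31, 30 days between events).
So this recurs on the 13th of each month.
Next: January 2020 → 2020-01-13.
Next: February 2020 → 2020-02-13.
March 2020: 2020-03-13.

2020-01-13, 2020-02-13, 2020-03-13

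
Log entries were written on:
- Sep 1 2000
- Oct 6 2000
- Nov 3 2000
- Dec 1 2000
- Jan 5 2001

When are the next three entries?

These are Fridays at 28- or 35-day spacing (35, 28, 28, 35).
The pattern: 1st Friday of the month.
1st Friday of February 2001: Feb 2 2001.
March 2001 — 1st Friday is Mar 2 2001.
April 2001 — 1st Friday is Apr 6 2001.

Feb 2 2001, Mar 2 2001, Apr 6 2001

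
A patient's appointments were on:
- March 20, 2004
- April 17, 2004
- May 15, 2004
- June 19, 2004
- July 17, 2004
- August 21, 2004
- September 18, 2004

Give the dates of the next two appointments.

All dates are Saturdays, 28, 28, 35, 28, 35, 28 days apart.
Specifically, the 3rd Saturday of each month.
3rd Saturday of October 2004: October 16, 2004.
November 2004 — 3rd Saturday is November 20, 2004.

October 16, 2004; November 20, 2004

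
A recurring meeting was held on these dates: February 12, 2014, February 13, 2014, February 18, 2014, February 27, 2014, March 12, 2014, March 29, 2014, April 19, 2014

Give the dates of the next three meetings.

May 14, 2014; June 12, 2014; July 15, 2014

The spacing grows by 4 each time: 1, 5, 9, 13, 17, 21 days.
Next gap: 25 days. April 19, 2014 + 25 days = May 14, 2014.
Next gap: 29 days. May 14, 2014 + 29 days = June 12, 2014.
Next gap: 33 days. June 12, 2014 + 33 days = July 15, 2014.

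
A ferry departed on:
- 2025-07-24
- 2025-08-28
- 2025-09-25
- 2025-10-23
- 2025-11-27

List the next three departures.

2025-12-25, 2026-01-22, 2026-02-26

These are Thursdays at 28- or 35-day spacing (35, 28, 28, 35).
The pattern: 4th Thursday of the month.
4th Thursday of December 2025: 2025-12-25.
January 2026 — 4th Thursday is 2026-01-22.
February 2026 — 4th Thursday is 2026-02-26.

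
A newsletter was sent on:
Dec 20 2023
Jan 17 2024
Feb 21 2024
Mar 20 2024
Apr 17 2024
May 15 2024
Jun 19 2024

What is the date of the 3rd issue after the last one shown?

Sep 18 2024

These are Wednesdays at 28- or 35-day spacing (28, 35, 28, 28, 28, 35).
The pattern: 3rd Wednesday of the month.
3rd Wednesday of July 2024: Jul 17 2024.
3rd Wednesday of August 2024: Aug 21 2024.
September 2024 — 3rd Wednesday is Sep 18 2024.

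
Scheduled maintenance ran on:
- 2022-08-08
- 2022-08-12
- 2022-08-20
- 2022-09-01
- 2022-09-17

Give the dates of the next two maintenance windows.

Intervals are 4, 8, 12, 16 days — an arithmetic progression with common difference 4.
Next gap: 20 days. 2022-09-17 + 20 days = 2022-10-07.
Next gap: 24 days. 2022-10-07 + 24 days = 2022-10-31.

2022-10-07, 2022-10-31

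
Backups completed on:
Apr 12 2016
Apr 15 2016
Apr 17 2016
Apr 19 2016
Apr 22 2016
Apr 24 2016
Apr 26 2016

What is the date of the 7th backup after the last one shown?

May 13 2016

Gaps: 3, 2, 2, 3, 2, 2 days — not constant, but cyclic with period 3.
The events fall on every Tuesday, Friday and Sunday.
Next Friday: Apr 29 2016.
The following Sunday is May 1 2016.
The following Tuesday is May 3 2016.
Next Friday: May 6 2016.
Next Sunday: May 8 2016.
The following Tuesday is May 10 2016.
Next Friday: May 13 2016.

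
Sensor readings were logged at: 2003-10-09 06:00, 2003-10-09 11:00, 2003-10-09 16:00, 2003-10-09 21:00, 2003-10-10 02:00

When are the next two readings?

Spacing: 5, 5, 5, 5 h — constant 5 h.
2003-10-10 02:00 + 5 h = 2003-10-10 07:00.
2003-10-10 07:00 + 5 h = 2003-10-10 12:00.

2003-10-10 07:00, 2003-10-10 12:00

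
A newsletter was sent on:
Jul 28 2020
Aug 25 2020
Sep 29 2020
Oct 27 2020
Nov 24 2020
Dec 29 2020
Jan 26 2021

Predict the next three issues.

All Tuesdays; the gaps (28, 35, 28, 28, 35, 28) vary with month length.
This is the last Tuesday of each month.
February 2021 ends with Tuesday Feb 23 2021.
Last Tuesday of March 2021: Mar 30 2021.
April 2021 ends with Tuesday Apr 27 2021.

Feb 23 2021, Mar 30 2021, Apr 27 2021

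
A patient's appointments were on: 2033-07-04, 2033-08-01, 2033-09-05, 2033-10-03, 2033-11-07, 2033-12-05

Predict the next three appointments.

2034-01-02, 2034-02-06, 2034-03-06

All dates are Mondays, 28, 35, 28, 35, 28 days apart.
Specifically, the 1st Monday of each month.
January 2034 — 1st Monday is 2034-01-02.
February 2034 — 1st Monday is 2034-02-06.
March 2034 — 1st Monday is 2034-03-06.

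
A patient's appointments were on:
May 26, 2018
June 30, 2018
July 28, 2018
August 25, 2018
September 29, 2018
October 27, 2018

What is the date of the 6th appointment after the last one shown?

All Saturdays; the gaps (35, 28, 28, 35, 28) vary with month length.
This is the last Saturday of each month.
Last Saturday of November 2018: November 24, 2018.
December 2018 ends with Saturday December 29, 2018.
Last Saturday of January 2019: January 26, 2019.
February 2019 ends with Saturday February 23, 2019.
Last Saturday of March 2019: March 30, 2019.
Last Saturday of April 2019: April 27, 2019.

April 27, 2019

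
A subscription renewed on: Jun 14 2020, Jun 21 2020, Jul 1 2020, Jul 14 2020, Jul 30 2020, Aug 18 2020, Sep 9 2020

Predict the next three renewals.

The spacing grows by 3 each time: 7, 10, 13, 16, 19, 22 days.
Next gap: 25 days. Sep 9 2020 + 25 days = Oct 4 2020.
Next gap: 28 days. Oct 4 2020 + 28 days = Nov 1 2020.
Next gap: 31 days. Nov 1 2020 + 31 days = Dec 2 2020.

Oct 4 2020, Nov 1 2020, Dec 2 2020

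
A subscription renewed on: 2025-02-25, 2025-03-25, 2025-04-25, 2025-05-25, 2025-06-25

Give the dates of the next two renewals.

The day-of-month is always 25 (28, 31, 30, 31 days between events).
So this recurs on the 25th of each month.
Next: July 2025 → 2025-07-25.
August 2025: 2025-08-25.

2025-07-25, 2025-08-25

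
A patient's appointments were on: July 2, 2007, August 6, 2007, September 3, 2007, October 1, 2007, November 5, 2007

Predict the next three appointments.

December 3, 2007; January 7, 2008; February 4, 2008

These are Mondays at 28- or 35-day spacing (35, 28, 28, 35).
The pattern: 1st Monday of the month.
December 2007 — 1st Monday is December 3, 2007.
1st Monday of January 2008: January 7, 2008.
February 2008 — 1st Monday is February 4, 2008.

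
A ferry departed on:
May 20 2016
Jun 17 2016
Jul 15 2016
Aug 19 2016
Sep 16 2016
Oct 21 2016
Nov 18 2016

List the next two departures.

Gaps: 28, 28, 35, 28, 35, 28 days — a mix of 28 and 35. Every date is a Friday.
Each is the 3rd Friday of its month.
3rd Friday of December 2016: Dec 16 2016.
3rd Friday of January 2017: Jan 20 2017.

Dec 16 2016, Jan 20 2017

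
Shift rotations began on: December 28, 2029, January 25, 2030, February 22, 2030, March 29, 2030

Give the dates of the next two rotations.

April 26, 2030; May 31, 2030

Every date is a Friday; gaps 28, 28, 35 days.
Each is the last Friday of its month (at least one falls on the 29th or later, ruling out '4th Friday').
Last Friday of April 2030: April 26, 2030.
Last Friday of May 2030: May 31, 2030.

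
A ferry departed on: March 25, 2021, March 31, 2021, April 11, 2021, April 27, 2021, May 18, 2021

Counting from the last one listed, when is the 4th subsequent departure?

Intervals are 6, 11, 16, 21 days — an arithmetic progression with common difference 5.
Next gap: 26 days. May 18, 2021 + 26 days = June 13, 2021.
Next gap: 31 days. June 13, 2021 + 31 days = July 14, 2021.
Next gap: 36 days. July 14, 2021 + 36 days = August 19, 2021.
Next gap: 41 days. August 19, 2021 + 41 days = September 29, 2021.

September 29, 2021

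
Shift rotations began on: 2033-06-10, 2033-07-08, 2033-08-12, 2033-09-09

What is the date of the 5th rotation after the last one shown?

2034-02-10

All dates are Fridays, 28, 35, 28 days apart.
Specifically, the 2nd Friday of each month.
2nd Friday of October 2033: 2033-10-14.
November 2033 — 2nd Friday is 2033-11-11.
December 2033 — 2nd Friday is 2033-12-09.
January 2034 — 2nd Friday is 2034-01-13.
2nd Friday of February 2034: 2034-02-10.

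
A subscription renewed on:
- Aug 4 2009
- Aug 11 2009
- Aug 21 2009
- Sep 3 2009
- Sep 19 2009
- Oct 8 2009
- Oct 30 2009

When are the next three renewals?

Intervals are 7, 10, 13, 16, 19, 22 days — an arithmetic progression with common difference 3.
Next gap: 25 days. Oct 30 2009 + 25 days = Nov 24 2009.
Next gap: 28 days. Nov 24 2009 + 28 days = Dec 22 2009.
Next gap: 31 days. Dec 22 2009 + 31 days = Jan 22 2010.

Nov 24 2009, Dec 22 2009, Jan 22 2010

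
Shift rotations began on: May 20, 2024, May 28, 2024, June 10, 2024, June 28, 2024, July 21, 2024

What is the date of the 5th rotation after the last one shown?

The spacing grows by 5 each time: 8, 13, 18, 23 days.
Next gap: 28 days. July 21, 2024 + 28 days = August 18, 2024.
Next gap: 33 days. August 18, 2024 + 33 days = September 20, 2024.
Next gap: 38 days. September 20, 2024 + 38 days = October 28, 2024.
Next gap: 43 days. October 28, 2024 + 43 days = December 10, 2024.
Next gap: 48 days. December 10, 2024 + 48 days = January 27, 2025.

January 27, 2025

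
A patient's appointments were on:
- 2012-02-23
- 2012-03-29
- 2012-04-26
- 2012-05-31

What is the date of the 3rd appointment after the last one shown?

2012-08-30

These are Thursdays with 35, 28, 35-day gaps.
Each is the final Thursday of its month — 2012-03-29 is past the 28th, so '4th Thursday' doesn't fit.
June 2012 ends with Thursday 2012-06-28.
July 2012 ends with Thursday 2012-07-26.
August 2012 ends with Thursday 2012-08-30.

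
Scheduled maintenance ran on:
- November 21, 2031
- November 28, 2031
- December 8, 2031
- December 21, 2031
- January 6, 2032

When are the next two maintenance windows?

The spacing grows by 3 each time: 7, 10, 13, 16 days.
Next gap: 19 days. January 6, 2032 + 19 days = January 25, 2032.
Next gap: 22 days. January 25, 2032 + 22 days = February 16, 2032.

January 25, 2032; February 16, 2032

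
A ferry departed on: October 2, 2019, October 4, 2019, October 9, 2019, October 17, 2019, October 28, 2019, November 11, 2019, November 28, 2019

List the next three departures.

December 18, 2019; January 10, 2020; February 5, 2020

Intervals are 2, 5, 8, 11, 14, 17 days — an arithmetic progression with common difference 3.
Next gap: 20 days. November 28, 2019 + 20 days = December 18, 2019.
Next gap: 23 days. December 18, 2019 + 23 days = January 10, 2020.
Next gap: 26 days. January 10, 2020 + 26 days = February 5, 2020.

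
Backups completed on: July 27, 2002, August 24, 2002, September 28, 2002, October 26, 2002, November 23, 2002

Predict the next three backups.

December 28, 2002; January 25, 2003; February 22, 2003

All dates are Saturdays, 28, 35, 28, 28 days apart.
Specifically, the 4th Saturday of each month.
December 2002 — 4th Saturday is December 28, 2002.
January 2003 — 4th Saturday is January 25, 2003.
February 2003 — 4th Saturday is February 22, 2003.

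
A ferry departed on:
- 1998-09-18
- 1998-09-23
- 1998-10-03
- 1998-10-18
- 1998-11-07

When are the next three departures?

Intervals are 5, 10, 15, 20 days — an arithmetic progression with common difference 5.
Next gap: 25 days. 1998-11-07 + 25 days = 1998-12-02.
Next gap: 30 days. 1998-12-02 + 30 days = 1999-01-01.
Next gap: 35 days. 1999-01-01 + 35 days = 1999-02-05.

1998-12-02, 1999-01-01, 1999-02-05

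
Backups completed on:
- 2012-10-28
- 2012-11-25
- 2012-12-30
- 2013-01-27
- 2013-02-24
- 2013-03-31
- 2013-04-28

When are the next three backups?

2013-05-26, 2013-06-30, 2013-07-28

These are Sundays with 28, 35, 28, 28, 35, 28-day gaps.
Each is the final Sunday of its month — 2012-12-30 is past the 28th, so '4th Sunday' doesn't fit.
Last Sunday of May 2013: 2013-05-26.
Last Sunday of June 2013: 2013-06-30.
July 2013 ends with Sunday 2013-07-28.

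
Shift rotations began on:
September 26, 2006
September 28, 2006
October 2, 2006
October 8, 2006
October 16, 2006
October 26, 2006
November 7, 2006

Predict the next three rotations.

The spacing grows by 2 each time: 2, 4, 6, 8, 10, 12 days.
Next gap: 14 days. November 7, 2006 + 14 days = November 21, 2006.
Next gap: 16 days. November 21, 2006 + 16 days = December 7, 2006.
Next gap: 18 days. December 7, 2006 + 18 days = December 25, 2006.

November 21, 2006; December 7, 2006; December 25, 2006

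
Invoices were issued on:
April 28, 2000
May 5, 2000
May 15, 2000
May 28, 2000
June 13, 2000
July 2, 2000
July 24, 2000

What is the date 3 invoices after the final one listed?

October 16, 2000

Gaps: 7, 10, 13, 16, 19, 22 days — each gap is 3 larger than the previous one.
Next gap: 25 days. July 24, 2000 + 25 days = August 18, 2000.
Next gap: 28 days. August 18, 2000 + 28 days = September 15, 2000.
Next gap: 31 days. September 15, 2000 + 31 days = October 16, 2000.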